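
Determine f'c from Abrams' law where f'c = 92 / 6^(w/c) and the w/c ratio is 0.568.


f'c = 92 / 6^0.568
= 92 / 2.767
= 33.25 MPa

33.25


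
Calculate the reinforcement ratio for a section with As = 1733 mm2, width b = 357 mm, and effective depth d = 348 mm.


rho = As / (b * d)
= 1733 / (357 * 348)
= 0.0139

0.0139


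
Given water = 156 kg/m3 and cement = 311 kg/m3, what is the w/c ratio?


w/c = water / cement
w/c = 156 / 311 = 0.502

0.502


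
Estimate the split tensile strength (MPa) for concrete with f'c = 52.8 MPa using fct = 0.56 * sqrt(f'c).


fct = 0.56 * sqrt(52.8)
= 0.56 * 7.266
= 4.069 MPa

4.069


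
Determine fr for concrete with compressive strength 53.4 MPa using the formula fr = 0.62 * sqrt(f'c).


fr = 0.62 * sqrt(53.4)
= 4.531 MPa

4.531


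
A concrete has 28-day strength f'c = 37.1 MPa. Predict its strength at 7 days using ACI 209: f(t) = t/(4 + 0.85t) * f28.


f(7) = 7 / (4 + 0.85 * 7) * 37.1
= 7 / 9.95 * 37.1
= 26.1 MPa

26.1


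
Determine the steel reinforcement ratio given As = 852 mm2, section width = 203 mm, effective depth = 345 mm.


rho = As / (b * d)
= 852 / (203 * 345)
= 0.0122

0.0122


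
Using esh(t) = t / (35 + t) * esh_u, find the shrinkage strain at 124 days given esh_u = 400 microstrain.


esh(124) = 124 / (35 + 124) * 400
= 124 / 159 * 400
= 311.9 microstrain

311.9


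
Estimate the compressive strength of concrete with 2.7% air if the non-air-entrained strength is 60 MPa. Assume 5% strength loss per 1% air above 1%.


Strength loss = (2.7 - 1) * 5 = 8.5%
f'c = 60 * (1 - 8.5/100)
= 54.9 MPa

54.9


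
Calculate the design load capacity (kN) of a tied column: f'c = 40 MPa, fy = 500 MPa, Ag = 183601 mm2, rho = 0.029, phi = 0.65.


Ast = rho * Ag = 0.029 * 183601 = 5324.429 mm2
phi*Pn = 0.65 * 0.80 * (0.85 * 40 * (183601 - 5324.429) + 500 * 5324.429) / 1000
= 4536.28 kN

4536.28


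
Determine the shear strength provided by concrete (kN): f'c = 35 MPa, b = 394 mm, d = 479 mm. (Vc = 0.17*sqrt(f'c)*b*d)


Vc = 0.17 * sqrt(35) * 394 * 479 / 1000
= 189.81 kN

189.81


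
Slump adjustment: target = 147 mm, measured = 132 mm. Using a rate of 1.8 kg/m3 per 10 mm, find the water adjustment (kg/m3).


Difference = 147 - 132 = 15 mm
Water adjustment = 15 * 1.8 / 10 = 2.7 kg/m3

2.7


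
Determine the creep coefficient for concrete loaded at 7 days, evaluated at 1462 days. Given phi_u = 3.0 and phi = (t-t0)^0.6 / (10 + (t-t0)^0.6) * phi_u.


dt = 1462 - 7 = 1455
phi = 1455^0.6 / (10 + 1455^0.6) * 3.0
= 2.663

2.663


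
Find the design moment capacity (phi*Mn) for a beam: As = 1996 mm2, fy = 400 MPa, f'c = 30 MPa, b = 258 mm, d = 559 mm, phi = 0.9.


a = As * fy / (0.85 * f'c * b)
= 1996 * 400 / (0.85 * 30 * 258)
= 121.3558 mm
Mn = As * fy * (d - a/2) / 10^6
= 397.8604 kN-m
phi*Mn = 0.9 * 397.8604 = 358.07 kN-m

358.07


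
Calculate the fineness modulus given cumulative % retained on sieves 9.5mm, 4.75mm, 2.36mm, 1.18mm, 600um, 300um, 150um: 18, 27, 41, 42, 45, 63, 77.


FM = sum(cumulative % retained) / 100
= 313 / 100
= 3.13

3.13


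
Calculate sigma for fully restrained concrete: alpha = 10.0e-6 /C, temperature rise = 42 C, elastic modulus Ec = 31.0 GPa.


sigma = alpha * dT * Ec
= 10.0e-6 * 42 * 31.0 * 1000
= 13.02 MPa

13.02


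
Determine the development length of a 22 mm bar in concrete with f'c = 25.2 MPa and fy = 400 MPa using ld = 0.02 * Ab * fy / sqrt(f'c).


Ab = pi * 22^2 / 4 = 380.133 mm2
ld = 0.02 * 380.133 * 400 / sqrt(25.2)
= 605.8 mm

605.8


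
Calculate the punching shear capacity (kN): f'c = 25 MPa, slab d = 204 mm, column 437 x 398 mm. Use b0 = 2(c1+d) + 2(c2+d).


b0 = 2*(437 + 204) + 2*(398 + 204) = 2486 mm
Vc = 0.33 * sqrt(25) * 2486 * 204 / 1000
= 836.79 kN

836.79


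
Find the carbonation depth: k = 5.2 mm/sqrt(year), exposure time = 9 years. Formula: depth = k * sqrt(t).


depth = k * sqrt(t)
= 5.2 * sqrt(9)
= 15.6 mm

15.6


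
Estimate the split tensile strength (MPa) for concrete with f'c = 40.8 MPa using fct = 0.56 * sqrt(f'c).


fct = 0.56 * sqrt(40.8)
= 0.56 * 6.387
= 3.577 MPa

3.577


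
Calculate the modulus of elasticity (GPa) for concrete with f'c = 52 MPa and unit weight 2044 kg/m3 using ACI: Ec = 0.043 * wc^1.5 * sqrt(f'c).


Ec = 0.043 * 2044^1.5 * sqrt(52) / 1000
= 28.65 GPa

28.65


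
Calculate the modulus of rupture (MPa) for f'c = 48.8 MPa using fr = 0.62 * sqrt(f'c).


fr = 0.62 * sqrt(48.8)
= 4.331 MPa

4.331


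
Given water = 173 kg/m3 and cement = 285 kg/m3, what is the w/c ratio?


w/c = water / cement
w/c = 173 / 285 = 0.607

0.607


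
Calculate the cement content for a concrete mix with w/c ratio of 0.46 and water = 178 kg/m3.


Cement = water / (w/c)
= 178 / 0.46
= 387.0 kg/m3

387.0


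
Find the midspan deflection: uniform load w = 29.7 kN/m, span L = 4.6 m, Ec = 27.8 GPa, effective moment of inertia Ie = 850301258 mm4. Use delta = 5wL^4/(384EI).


Convert: L = 4.6 m = 4600 mm, Ec = 27.8 GPa = 27800 MPa
delta = 5 * 29.7 * 4600^4 / (384 * 27800 * 850301258)
= 7.33 mm

7.33


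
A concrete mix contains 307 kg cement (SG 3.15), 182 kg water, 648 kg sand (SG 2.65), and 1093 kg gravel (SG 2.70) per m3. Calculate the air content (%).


Vol cement = 307 / (3.15 * 1000) = 0.09746 m3
Vol water = 182 / 1000 = 0.182 m3
Vol sand = 648 / (2.65 * 1000) = 0.244528 m3
Vol gravel = 1093 / (2.70 * 1000) = 0.404815 m3
Total solid + water volume = 0.928803 m3
Air = (1 - 0.928803) * 100 = 7.12%

7.12


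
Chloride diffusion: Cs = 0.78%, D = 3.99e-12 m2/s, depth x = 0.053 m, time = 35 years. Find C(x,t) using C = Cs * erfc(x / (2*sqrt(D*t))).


t_seconds = 35 * 365.25 * 24 * 3600 = 1104516000.0 s
arg = 0.053 / (2 * sqrt(3.99e-12 * 1104516000.0))
= 0.3992
erfc(0.3992) = 0.5724
C = 0.78 * 0.5724 = 0.4465%

0.4465


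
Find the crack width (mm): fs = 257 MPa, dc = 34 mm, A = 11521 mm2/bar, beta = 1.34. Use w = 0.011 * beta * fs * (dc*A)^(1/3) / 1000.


w = 0.011 * beta * fs * (dc * A)^(1/3) / 1000
= 0.011 * 1.34 * 257 * (34 * 11521)^(1/3) / 1000
= 0.277 mm

0.277


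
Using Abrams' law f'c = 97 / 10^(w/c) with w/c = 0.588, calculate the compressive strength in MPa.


f'c = 97 / 10^0.588
= 97 / 3.873
= 25.05 MPa

25.05


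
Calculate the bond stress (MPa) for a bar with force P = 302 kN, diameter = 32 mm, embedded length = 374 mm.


u = P / (pi * db * ld)
= 302 * 1000 / (pi * 32 * 374)
= 8.032 MPa

8.032


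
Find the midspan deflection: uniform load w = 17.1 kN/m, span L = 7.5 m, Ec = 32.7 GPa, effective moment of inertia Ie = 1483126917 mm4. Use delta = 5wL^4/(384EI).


Convert: L = 7.5 m = 7500 mm, Ec = 32.7 GPa = 32700 MPa
delta = 5 * 17.1 * 7500^4 / (384 * 32700 * 1483126917)
= 14.53 mm

14.53


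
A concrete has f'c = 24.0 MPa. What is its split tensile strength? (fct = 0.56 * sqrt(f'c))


fct = 0.56 * sqrt(24.0)
= 0.56 * 4.899
= 2.743 MPa

2.743


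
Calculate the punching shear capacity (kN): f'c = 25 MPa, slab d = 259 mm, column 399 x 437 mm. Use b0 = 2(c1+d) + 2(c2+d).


b0 = 2*(399 + 259) + 2*(437 + 259) = 2708 mm
Vc = 0.33 * sqrt(25) * 2708 * 259 / 1000
= 1157.26 kN

1157.26


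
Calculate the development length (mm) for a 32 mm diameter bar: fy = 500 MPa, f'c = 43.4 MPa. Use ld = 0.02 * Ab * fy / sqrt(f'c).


Ab = pi * 32^2 / 4 = 804.248 mm2
ld = 0.02 * 804.248 * 500 / sqrt(43.4)
= 1220.8 mm

1220.8


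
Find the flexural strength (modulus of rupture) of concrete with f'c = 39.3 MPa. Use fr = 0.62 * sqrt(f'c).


fr = 0.62 * sqrt(39.3)
= 3.887 MPa

3.887


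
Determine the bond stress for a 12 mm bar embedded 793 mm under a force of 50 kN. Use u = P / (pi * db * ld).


u = P / (pi * db * ld)
= 50 * 1000 / (pi * 12 * 793)
= 1.672 MPa

1.672


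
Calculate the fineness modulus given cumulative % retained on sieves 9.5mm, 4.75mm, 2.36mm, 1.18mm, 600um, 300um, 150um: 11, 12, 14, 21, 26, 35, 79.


FM = sum(cumulative % retained) / 100
= 198 / 100
= 1.98

1.98


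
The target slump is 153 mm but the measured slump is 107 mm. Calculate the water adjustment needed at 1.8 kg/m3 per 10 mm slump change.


Difference = 153 - 107 = 46 mm
Water adjustment = 46 * 1.8 / 10 = 8.3 kg/m3

8.3


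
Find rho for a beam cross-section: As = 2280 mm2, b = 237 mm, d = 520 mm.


rho = As / (b * d)
= 2280 / (237 * 520)
= 0.0185

0.0185


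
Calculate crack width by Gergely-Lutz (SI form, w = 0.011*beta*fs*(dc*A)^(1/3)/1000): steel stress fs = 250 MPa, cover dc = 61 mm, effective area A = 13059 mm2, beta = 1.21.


w = 0.011 * beta * fs * (dc * A)^(1/3) / 1000
= 0.011 * 1.21 * 250 * (61 * 13059)^(1/3) / 1000
= 0.308 mm

0.308


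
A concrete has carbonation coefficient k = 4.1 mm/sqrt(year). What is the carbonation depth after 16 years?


depth = k * sqrt(t)
= 4.1 * sqrt(16)
= 16.4 mm

16.4


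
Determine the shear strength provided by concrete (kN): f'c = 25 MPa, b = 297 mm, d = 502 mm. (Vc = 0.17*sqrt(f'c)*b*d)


Vc = 0.17 * sqrt(25) * 297 * 502 / 1000
= 126.73 kN

126.73


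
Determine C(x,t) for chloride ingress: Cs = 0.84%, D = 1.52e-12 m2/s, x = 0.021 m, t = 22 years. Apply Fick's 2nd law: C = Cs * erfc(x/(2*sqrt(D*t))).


t_seconds = 22 * 365.25 * 24 * 3600 = 694267200.0 s
arg = 0.021 / (2 * sqrt(1.52e-12 * 694267200.0))
= 0.3232
erfc(0.3232) = 0.6476
C = 0.84 * 0.6476 = 0.544%

0.544


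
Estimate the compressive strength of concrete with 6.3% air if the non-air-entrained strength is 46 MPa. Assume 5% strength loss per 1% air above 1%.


Strength loss = (6.3 - 1) * 5 = 26.5%
f'c = 46 * (1 - 26.5/100)
= 33.81 MPa

33.81


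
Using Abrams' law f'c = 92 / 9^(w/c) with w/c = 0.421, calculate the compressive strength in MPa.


f'c = 92 / 9^0.421
= 92 / 2.522
= 36.48 MPa

36.48


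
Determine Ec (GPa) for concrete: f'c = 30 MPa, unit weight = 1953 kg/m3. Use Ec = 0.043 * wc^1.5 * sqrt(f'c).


Ec = 0.043 * 1953^1.5 * sqrt(30) / 1000
= 20.33 GPa

20.33


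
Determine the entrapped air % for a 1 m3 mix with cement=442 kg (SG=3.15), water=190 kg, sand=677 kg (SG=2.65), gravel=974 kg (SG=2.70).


Vol cement = 442 / (3.15 * 1000) = 0.140317 m3
Vol water = 190 / 1000 = 0.19 m3
Vol sand = 677 / (2.65 * 1000) = 0.255472 m3
Vol gravel = 974 / (2.70 * 1000) = 0.360741 m3
Total solid + water volume = 0.94653 m3
Air = (1 - 0.94653) * 100 = 5.35%

5.35


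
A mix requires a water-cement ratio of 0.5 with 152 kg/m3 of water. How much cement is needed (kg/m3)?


Cement = water / (w/c)
= 152 / 0.5
= 304.0 kg/m3

304.0


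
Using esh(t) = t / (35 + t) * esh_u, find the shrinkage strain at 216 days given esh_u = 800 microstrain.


esh(216) = 216 / (35 + 216) * 800
= 216 / 251 * 800
= 688.4 microstrain

688.4


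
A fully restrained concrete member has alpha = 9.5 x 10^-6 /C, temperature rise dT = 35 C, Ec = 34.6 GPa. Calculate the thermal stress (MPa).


sigma = alpha * dT * Ec
= 9.5e-6 * 35 * 34.6 * 1000
= 11.504 MPa

11.504


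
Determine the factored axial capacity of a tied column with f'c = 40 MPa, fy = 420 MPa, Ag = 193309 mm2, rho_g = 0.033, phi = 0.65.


Ast = rho * Ag = 0.033 * 193309 = 6379.197 mm2
phi*Pn = 0.65 * 0.80 * (0.85 * 40 * (193309 - 6379.197) + 420 * 6379.197) / 1000
= 4698.14 kN

4698.14


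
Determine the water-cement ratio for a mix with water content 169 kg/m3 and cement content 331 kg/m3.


w/c = water / cement
w/c = 169 / 331 = 0.511

0.511


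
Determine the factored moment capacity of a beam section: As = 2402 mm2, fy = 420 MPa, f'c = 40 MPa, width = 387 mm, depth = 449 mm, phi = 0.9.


a = As * fy / (0.85 * f'c * b)
= 2402 * 420 / (0.85 * 40 * 387)
= 76.6712 mm
Mn = As * fy * (d - a/2) / 10^6
= 414.2947 kN-m
phi*Mn = 0.9 * 414.2947 = 372.87 kN-m

372.87


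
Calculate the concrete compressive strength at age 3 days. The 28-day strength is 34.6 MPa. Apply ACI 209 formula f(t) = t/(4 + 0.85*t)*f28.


f(3) = 3 / (4 + 0.85 * 3) * 34.6
= 3 / 6.55 * 34.6
= 15.85 MPa

15.85


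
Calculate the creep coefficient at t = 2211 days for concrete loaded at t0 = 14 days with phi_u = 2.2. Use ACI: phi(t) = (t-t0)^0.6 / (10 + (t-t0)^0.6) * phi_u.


dt = 2211 - 14 = 2197
phi = 2197^0.6 / (10 + 2197^0.6) * 2.2
= 2.002

2.002


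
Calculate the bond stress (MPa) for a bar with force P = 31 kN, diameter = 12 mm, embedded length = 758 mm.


u = P / (pi * db * ld)
= 31 * 1000 / (pi * 12 * 758)
= 1.085 MPa

1.085


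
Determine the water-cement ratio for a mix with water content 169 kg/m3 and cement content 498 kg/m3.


w/c = water / cement
w/c = 169 / 498 = 0.339

0.339


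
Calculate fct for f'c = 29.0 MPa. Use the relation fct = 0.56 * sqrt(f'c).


fct = 0.56 * sqrt(29.0)
= 0.56 * 5.385
= 3.016 MPa

3.016


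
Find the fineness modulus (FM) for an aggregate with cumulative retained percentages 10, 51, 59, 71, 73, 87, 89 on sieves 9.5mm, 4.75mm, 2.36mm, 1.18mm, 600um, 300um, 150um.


FM = sum(cumulative % retained) / 100
= 440 / 100
= 4.4

4.4


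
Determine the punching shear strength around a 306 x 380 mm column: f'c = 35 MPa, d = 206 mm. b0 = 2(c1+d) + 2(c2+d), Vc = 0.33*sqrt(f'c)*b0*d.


b0 = 2*(306 + 206) + 2*(380 + 206) = 2196 mm
Vc = 0.33 * sqrt(35) * 2196 * 206 / 1000
= 883.18 kN

883.18


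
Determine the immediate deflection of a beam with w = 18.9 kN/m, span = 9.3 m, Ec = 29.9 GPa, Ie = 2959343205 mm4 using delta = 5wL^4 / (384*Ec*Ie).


Convert: L = 9.3 m = 9300 mm, Ec = 29.9 GPa = 29900 MPa
delta = 5 * 18.9 * 9300^4 / (384 * 29900 * 2959343205)
= 20.8 mm

20.8


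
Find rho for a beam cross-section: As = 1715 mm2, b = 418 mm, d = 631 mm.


rho = As / (b * d)
= 1715 / (418 * 631)
= 0.0065

0.0065


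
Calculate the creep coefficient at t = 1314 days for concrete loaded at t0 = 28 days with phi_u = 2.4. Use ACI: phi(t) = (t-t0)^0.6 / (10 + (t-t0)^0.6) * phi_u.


dt = 1314 - 28 = 1286
phi = 1286^0.6 / (10 + 1286^0.6) * 2.4
= 2.112

2.112


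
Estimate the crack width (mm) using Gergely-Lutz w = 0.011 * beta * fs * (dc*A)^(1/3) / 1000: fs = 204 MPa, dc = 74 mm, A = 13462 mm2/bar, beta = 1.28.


w = 0.011 * beta * fs * (dc * A)^(1/3) / 1000
= 0.011 * 1.28 * 204 * (74 * 13462)^(1/3) / 1000
= 0.287 mm

0.287


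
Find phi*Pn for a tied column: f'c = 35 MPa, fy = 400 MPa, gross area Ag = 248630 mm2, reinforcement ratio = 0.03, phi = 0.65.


Ast = rho * Ag = 0.03 * 248630 = 7458.9 mm2
phi*Pn = 0.65 * 0.80 * (0.85 * 35 * (248630 - 7458.9) + 400 * 7458.9) / 1000
= 5282.37 kN

5282.37


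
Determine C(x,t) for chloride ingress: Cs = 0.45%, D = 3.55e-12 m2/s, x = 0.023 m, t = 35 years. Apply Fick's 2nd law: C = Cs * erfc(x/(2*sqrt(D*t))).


t_seconds = 35 * 365.25 * 24 * 3600 = 1104516000.0 s
arg = 0.023 / (2 * sqrt(3.55e-12 * 1104516000.0))
= 0.1837
erfc(0.1837) = 0.7951
C = 0.45 * 0.7951 = 0.3578%

0.3578


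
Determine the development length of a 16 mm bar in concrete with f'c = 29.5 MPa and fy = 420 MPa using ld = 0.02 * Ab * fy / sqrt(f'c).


Ab = pi * 16^2 / 4 = 201.062 mm2
ld = 0.02 * 201.062 * 420 / sqrt(29.5)
= 311.0 mm

311.0


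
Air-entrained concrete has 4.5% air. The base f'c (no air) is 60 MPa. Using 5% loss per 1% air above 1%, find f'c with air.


Strength loss = (4.5 - 1) * 5 = 17.5%
f'c = 60 * (1 - 17.5/100)
= 49.5 MPa

49.5


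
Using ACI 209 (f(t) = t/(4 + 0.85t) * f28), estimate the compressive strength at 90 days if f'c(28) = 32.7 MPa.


f(90) = 90 / (4 + 0.85 * 90) * 32.7
= 90 / 80.5 * 32.7
= 36.56 MPa

36.56


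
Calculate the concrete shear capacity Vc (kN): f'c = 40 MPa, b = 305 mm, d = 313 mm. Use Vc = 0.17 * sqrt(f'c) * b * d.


Vc = 0.17 * sqrt(40) * 305 * 313 / 1000
= 102.64 kN

102.64


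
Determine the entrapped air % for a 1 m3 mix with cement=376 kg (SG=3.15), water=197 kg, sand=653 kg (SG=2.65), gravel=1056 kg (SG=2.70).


Vol cement = 376 / (3.15 * 1000) = 0.119365 m3
Vol water = 197 / 1000 = 0.197 m3
Vol sand = 653 / (2.65 * 1000) = 0.246415 m3
Vol gravel = 1056 / (2.70 * 1000) = 0.391111 m3
Total solid + water volume = 0.953891 m3
Air = (1 - 0.953891) * 100 = 4.61%

4.61


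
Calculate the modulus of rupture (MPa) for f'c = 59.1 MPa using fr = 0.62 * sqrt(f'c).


fr = 0.62 * sqrt(59.1)
= 4.766 MPa

4.766


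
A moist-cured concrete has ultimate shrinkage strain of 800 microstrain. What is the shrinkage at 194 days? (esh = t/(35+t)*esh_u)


esh(194) = 194 / (35 + 194) * 800
= 194 / 229 * 800
= 677.7 microstrain

677.7


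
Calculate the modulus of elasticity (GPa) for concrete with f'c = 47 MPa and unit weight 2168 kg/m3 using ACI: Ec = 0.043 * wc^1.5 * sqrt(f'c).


Ec = 0.043 * 2168^1.5 * sqrt(47) / 1000
= 29.76 GPa

29.76


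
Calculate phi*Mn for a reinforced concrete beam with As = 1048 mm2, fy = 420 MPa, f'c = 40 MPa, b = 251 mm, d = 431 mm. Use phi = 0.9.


a = As * fy / (0.85 * f'c * b)
= 1048 * 420 / (0.85 * 40 * 251)
= 51.5772 mm
Mn = As * fy * (d - a/2) / 10^6
= 178.3578 kN-m
phi*Mn = 0.9 * 178.3578 = 160.52 kN-m

160.52


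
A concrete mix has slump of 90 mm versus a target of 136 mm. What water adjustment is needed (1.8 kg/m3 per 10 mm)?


Difference = 136 - 90 = 46 mm
Water adjustment = 46 * 1.8 / 10 = 8.3 kg/m3

8.3


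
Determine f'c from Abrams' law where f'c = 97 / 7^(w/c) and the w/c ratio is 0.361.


f'c = 97 / 7^0.361
= 97 / 2.019
= 48.05 MPa

48.05


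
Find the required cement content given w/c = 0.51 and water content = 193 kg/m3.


Cement = water / (w/c)
= 193 / 0.51
= 378.4 kg/m3

378.4


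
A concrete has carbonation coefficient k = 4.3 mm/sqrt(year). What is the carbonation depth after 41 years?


depth = k * sqrt(t)
= 4.3 * sqrt(41)
= 27.53 mm

27.53


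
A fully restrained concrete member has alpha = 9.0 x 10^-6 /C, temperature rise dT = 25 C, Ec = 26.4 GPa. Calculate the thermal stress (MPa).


sigma = alpha * dT * Ec
= 9.0e-6 * 25 * 26.4 * 1000
= 5.94 MPa

5.94


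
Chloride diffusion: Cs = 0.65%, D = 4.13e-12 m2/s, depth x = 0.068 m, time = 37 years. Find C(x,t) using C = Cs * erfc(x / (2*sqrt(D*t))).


t_seconds = 37 * 365.25 * 24 * 3600 = 1167631200.0 s
arg = 0.068 / (2 * sqrt(4.13e-12 * 1167631200.0))
= 0.4896
erfc(0.4896) = 0.4887
C = 0.65 * 0.4887 = 0.3176%

0.3176


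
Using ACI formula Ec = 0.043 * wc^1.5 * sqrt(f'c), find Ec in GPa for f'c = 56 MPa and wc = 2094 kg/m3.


Ec = 0.043 * 2094^1.5 * sqrt(56) / 1000
= 30.83 GPa

30.83


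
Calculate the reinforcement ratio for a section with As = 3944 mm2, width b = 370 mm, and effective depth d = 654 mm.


rho = As / (b * d)
= 3944 / (370 * 654)
= 0.0163

0.0163


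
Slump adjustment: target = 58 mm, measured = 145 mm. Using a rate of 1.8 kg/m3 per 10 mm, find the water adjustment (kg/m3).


Difference = 58 - 145 = -87 mm
Water adjustment = -87 * 1.8 / 10 = -15.7 kg/m3

-15.7


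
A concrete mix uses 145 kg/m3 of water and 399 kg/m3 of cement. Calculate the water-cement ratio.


w/c = water / cement
w/c = 145 / 399 = 0.363

0.363


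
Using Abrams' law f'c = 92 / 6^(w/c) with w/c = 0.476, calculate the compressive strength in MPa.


f'c = 92 / 6^0.476
= 92 / 2.346
= 39.21 MPa

39.21


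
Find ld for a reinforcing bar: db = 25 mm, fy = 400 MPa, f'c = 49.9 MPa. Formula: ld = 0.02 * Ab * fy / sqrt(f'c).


Ab = pi * 25^2 / 4 = 490.874 mm2
ld = 0.02 * 490.874 * 400 / sqrt(49.9)
= 555.9 mm

555.9


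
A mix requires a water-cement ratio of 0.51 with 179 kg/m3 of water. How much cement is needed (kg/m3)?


Cement = water / (w/c)
= 179 / 0.51
= 351.0 kg/m3

351.0


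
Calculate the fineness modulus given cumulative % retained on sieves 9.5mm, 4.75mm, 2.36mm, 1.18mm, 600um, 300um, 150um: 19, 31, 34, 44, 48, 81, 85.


FM = sum(cumulative % retained) / 100
= 342 / 100
= 3.42

3.42


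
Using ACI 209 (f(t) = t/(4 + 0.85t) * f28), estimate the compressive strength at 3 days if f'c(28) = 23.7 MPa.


f(3) = 3 / (4 + 0.85 * 3) * 23.7
= 3 / 6.55 * 23.7
= 10.85 MPa

10.85


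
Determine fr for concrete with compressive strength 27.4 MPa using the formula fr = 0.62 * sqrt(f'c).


fr = 0.62 * sqrt(27.4)
= 3.245 MPa

3.245


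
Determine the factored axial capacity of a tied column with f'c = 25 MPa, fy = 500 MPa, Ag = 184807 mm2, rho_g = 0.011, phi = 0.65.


Ast = rho * Ag = 0.011 * 184807 = 2032.877 mm2
phi*Pn = 0.65 * 0.80 * (0.85 * 25 * (184807 - 2032.877) + 500 * 2032.877) / 1000
= 2548.2 kN

2548.2


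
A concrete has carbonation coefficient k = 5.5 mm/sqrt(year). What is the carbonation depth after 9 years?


depth = k * sqrt(t)
= 5.5 * sqrt(9)
= 16.5 mm

16.5


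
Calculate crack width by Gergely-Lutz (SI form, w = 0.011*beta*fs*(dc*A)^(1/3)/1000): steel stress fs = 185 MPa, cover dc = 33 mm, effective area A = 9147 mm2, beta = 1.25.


w = 0.011 * beta * fs * (dc * A)^(1/3) / 1000
= 0.011 * 1.25 * 185 * (33 * 9147)^(1/3) / 1000
= 0.171 mm

0.171


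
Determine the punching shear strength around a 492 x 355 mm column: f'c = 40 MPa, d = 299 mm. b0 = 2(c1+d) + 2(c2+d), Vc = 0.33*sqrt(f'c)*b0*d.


b0 = 2*(492 + 299) + 2*(355 + 299) = 2890 mm
Vc = 0.33 * sqrt(40) * 2890 * 299 / 1000
= 1803.49 kN

1803.49


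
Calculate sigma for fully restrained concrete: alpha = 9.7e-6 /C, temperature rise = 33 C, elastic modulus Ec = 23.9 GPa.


sigma = alpha * dT * Ec
= 9.7e-6 * 33 * 23.9 * 1000
= 7.65 MPa

7.65


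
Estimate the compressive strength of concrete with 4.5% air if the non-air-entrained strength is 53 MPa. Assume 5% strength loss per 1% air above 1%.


Strength loss = (4.5 - 1) * 5 = 17.5%
f'c = 53 * (1 - 17.5/100)
= 43.72 MPa

43.72


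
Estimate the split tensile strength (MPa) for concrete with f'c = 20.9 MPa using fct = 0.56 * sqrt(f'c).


fct = 0.56 * sqrt(20.9)
= 0.56 * 4.572
= 2.56 MPa

2.56


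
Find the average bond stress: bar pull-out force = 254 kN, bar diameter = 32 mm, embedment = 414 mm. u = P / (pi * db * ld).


u = P / (pi * db * ld)
= 254 * 1000 / (pi * 32 * 414)
= 6.103 MPa

6.103


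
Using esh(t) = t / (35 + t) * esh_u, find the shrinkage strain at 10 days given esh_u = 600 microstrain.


esh(10) = 10 / (35 + 10) * 600
= 10 / 45 * 600
= 133.3 microstrain

133.3


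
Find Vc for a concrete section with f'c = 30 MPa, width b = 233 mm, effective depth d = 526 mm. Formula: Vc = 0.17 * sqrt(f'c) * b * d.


Vc = 0.17 * sqrt(30) * 233 * 526 / 1000
= 114.12 kN

114.12


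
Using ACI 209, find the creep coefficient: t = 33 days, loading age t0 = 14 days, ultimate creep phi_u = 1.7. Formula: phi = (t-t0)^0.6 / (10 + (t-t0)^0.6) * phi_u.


dt = 33 - 14 = 19
phi = 19^0.6 / (10 + 19^0.6) * 1.7
= 0.628

0.628


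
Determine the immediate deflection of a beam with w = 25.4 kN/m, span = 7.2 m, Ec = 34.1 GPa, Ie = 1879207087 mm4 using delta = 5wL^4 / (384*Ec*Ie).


Convert: L = 7.2 m = 7200 mm, Ec = 34.1 GPa = 34100 MPa
delta = 5 * 25.4 * 7200^4 / (384 * 34100 * 1879207087)
= 13.87 mm

13.87


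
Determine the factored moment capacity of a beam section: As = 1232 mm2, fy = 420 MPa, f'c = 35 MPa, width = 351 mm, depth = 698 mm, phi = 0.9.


a = As * fy / (0.85 * f'c * b)
= 1232 * 420 / (0.85 * 35 * 351)
= 49.5525 mm
Mn = As * fy * (d - a/2) / 10^6
= 348.3529 kN-m
phi*Mn = 0.9 * 348.3529 = 313.52 kN-m

313.52


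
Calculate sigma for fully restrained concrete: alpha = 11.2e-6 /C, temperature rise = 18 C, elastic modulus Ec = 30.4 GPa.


sigma = alpha * dT * Ec
= 11.2e-6 * 18 * 30.4 * 1000
= 6.129 MPa

6.129


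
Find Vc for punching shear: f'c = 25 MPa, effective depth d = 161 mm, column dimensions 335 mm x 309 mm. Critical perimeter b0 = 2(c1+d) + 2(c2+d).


b0 = 2*(335 + 161) + 2*(309 + 161) = 1932 mm
Vc = 0.33 * sqrt(25) * 1932 * 161 / 1000
= 513.24 kN

513.24


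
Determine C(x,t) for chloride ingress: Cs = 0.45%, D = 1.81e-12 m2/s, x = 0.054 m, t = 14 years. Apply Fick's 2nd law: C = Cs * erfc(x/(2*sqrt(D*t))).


t_seconds = 14 * 365.25 * 24 * 3600 = 441806400.0 s
arg = 0.054 / (2 * sqrt(1.81e-12 * 441806400.0))
= 0.9548
erfc(0.9548) = 0.1769
C = 0.45 * 0.1769 = 0.0796%

0.0796


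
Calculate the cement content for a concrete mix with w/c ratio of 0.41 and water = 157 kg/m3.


Cement = water / (w/c)
= 157 / 0.41
= 382.9 kg/m3

382.9


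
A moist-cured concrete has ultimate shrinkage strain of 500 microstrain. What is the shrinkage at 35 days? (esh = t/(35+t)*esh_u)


esh(35) = 35 / (35 + 35) * 500
= 35 / 70 * 500
= 250.0 microstrain

250.0


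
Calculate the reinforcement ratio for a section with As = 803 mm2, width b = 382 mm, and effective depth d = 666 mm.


rho = As / (b * d)
= 803 / (382 * 666)
= 0.0032

0.0032


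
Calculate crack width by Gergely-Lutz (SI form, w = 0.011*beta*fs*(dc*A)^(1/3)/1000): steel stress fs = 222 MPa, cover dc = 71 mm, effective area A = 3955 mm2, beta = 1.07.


w = 0.011 * beta * fs * (dc * A)^(1/3) / 1000
= 0.011 * 1.07 * 222 * (71 * 3955)^(1/3) / 1000
= 0.171 mm

0.171


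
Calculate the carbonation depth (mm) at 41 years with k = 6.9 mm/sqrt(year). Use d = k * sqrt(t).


depth = k * sqrt(t)
= 6.9 * sqrt(41)
= 44.18 mm

44.18


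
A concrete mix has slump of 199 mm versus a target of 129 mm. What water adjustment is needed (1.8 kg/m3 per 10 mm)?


Difference = 129 - 199 = -70 mm
Water adjustment = -70 * 1.8 / 10 = -12.6 kg/m3

-12.6


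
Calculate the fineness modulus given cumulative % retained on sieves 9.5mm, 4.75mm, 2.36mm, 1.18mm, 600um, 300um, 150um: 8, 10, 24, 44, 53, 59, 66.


FM = sum(cumulative % retained) / 100
= 264 / 100
= 2.64

2.64


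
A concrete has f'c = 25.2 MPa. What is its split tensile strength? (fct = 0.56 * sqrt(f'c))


fct = 0.56 * sqrt(25.2)
= 0.56 * 5.02
= 2.811 MPa

2.811


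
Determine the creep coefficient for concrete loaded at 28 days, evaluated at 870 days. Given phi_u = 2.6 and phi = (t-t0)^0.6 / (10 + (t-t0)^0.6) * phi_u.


dt = 870 - 28 = 842
phi = 842^0.6 / (10 + 842^0.6) * 2.6
= 2.211

2.211


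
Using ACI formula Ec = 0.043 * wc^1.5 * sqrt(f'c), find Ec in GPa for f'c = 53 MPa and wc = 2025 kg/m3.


Ec = 0.043 * 2025^1.5 * sqrt(53) / 1000
= 28.53 GPa

28.53


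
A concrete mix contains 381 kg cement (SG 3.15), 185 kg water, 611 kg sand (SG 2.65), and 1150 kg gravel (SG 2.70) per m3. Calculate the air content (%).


Vol cement = 381 / (3.15 * 1000) = 0.120952 m3
Vol water = 185 / 1000 = 0.185 m3
Vol sand = 611 / (2.65 * 1000) = 0.230566 m3
Vol gravel = 1150 / (2.70 * 1000) = 0.425926 m3
Total solid + water volume = 0.962444 m3
Air = (1 - 0.962444) * 100 = 3.76%

3.76


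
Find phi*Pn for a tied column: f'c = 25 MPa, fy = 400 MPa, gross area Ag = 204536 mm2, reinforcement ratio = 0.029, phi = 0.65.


Ast = rho * Ag = 0.029 * 204536 = 5931.544 mm2
phi*Pn = 0.65 * 0.80 * (0.85 * 25 * (204536 - 5931.544) + 400 * 5931.544) / 1000
= 3428.34 kN

3428.34


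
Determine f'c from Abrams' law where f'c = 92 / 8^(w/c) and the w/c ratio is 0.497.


f'c = 92 / 8^0.497
= 92 / 2.811
= 32.73 MPa

32.73


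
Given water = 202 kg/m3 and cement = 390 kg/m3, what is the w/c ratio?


w/c = water / cement
w/c = 202 / 390 = 0.518

0.518


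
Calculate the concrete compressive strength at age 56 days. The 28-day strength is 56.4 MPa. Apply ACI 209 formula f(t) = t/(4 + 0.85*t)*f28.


f(56) = 56 / (4 + 0.85 * 56) * 56.4
= 56 / 51.6 * 56.4
= 61.21 MPa

61.21


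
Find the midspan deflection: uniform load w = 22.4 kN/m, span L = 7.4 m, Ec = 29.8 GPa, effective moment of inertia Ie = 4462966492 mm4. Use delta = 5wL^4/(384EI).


Convert: L = 7.4 m = 7400 mm, Ec = 29.8 GPa = 29800 MPa
delta = 5 * 22.4 * 7400^4 / (384 * 29800 * 4462966492)
= 6.58 mm

6.58


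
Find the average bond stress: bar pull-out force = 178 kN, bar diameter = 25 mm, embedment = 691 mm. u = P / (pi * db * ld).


u = P / (pi * db * ld)
= 178 * 1000 / (pi * 25 * 691)
= 3.28 MPa

3.28


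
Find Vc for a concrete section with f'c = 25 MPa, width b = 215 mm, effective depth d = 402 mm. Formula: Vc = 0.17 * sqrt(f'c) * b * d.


Vc = 0.17 * sqrt(25) * 215 * 402 / 1000
= 73.47 kN

73.47


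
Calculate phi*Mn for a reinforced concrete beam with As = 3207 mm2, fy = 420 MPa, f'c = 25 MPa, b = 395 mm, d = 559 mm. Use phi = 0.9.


a = As * fy / (0.85 * f'c * b)
= 3207 * 420 / (0.85 * 25 * 395)
= 160.4694 mm
Mn = As * fy * (d - a/2) / 10^6
= 644.8681 kN-m
phi*Mn = 0.9 * 644.8681 = 580.38 kN-m

580.38


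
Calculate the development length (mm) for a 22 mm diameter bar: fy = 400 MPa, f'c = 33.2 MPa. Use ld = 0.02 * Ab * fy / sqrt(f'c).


Ab = pi * 22^2 / 4 = 380.133 mm2
ld = 0.02 * 380.133 * 400 / sqrt(33.2)
= 527.8 mm

527.8


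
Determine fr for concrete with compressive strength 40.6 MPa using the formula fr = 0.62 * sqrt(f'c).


fr = 0.62 * sqrt(40.6)
= 3.951 MPa

3.951


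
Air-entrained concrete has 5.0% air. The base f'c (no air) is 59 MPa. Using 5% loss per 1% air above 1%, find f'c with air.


Strength loss = (5.0 - 1) * 5 = 20.0%
f'c = 59 * (1 - 20.0/100)
= 47.2 MPa

47.2


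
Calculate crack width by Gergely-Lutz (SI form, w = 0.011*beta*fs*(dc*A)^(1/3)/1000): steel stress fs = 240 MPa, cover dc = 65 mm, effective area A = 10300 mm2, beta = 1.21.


w = 0.011 * beta * fs * (dc * A)^(1/3) / 1000
= 0.011 * 1.21 * 240 * (65 * 10300)^(1/3) / 1000
= 0.279 mm

0.279


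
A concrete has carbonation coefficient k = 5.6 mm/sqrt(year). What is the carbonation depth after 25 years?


depth = k * sqrt(t)
= 5.6 * sqrt(25)
= 28.0 mm

28.0


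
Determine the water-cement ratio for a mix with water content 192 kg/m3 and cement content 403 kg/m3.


w/c = water / cement
w/c = 192 / 403 = 0.476

0.476


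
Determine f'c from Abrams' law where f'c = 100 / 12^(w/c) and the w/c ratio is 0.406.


f'c = 100 / 12^0.406
= 100 / 2.743
= 36.46 MPa

36.46


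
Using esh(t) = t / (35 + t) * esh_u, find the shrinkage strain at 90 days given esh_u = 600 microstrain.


esh(90) = 90 / (35 + 90) * 600
= 90 / 125 * 600
= 432.0 microstrain

432.0


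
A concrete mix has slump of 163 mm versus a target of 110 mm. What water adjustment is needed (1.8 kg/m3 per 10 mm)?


Difference = 110 - 163 = -53 mm
Water adjustment = -53 * 1.8 / 10 = -9.5 kg/m3

-9.5


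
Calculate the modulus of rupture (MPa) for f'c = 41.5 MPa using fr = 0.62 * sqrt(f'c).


fr = 0.62 * sqrt(41.5)
= 3.994 MPa

3.994


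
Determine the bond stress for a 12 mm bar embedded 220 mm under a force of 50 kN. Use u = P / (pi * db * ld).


u = P / (pi * db * ld)
= 50 * 1000 / (pi * 12 * 220)
= 6.029 MPa

6.029


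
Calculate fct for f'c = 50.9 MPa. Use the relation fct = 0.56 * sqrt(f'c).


fct = 0.56 * sqrt(50.9)
= 0.56 * 7.134
= 3.995 MPa

3.995


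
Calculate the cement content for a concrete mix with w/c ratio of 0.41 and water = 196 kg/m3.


Cement = water / (w/c)
= 196 / 0.41
= 478.0 kg/m3

478.0


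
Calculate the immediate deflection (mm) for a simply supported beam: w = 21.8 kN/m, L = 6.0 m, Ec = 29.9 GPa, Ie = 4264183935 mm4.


Convert: L = 6.0 m = 6000 mm, Ec = 29.9 GPa = 29900 MPa
delta = 5 * 21.8 * 6000^4 / (384 * 29900 * 4264183935)
= 2.89 mm

2.89


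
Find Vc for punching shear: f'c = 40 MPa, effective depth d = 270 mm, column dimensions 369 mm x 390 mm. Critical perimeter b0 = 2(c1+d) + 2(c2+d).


b0 = 2*(369 + 270) + 2*(390 + 270) = 2598 mm
Vc = 0.33 * sqrt(40) * 2598 * 270 / 1000
= 1464.02 kN

1464.02


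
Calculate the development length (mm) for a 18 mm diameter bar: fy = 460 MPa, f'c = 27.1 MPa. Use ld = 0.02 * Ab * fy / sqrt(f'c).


Ab = pi * 18^2 / 4 = 254.469 mm2
ld = 0.02 * 254.469 * 460 / sqrt(27.1)
= 449.7 mm

449.7


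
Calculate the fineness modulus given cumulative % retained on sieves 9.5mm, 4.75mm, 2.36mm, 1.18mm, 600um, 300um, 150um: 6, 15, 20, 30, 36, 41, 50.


FM = sum(cumulative % retained) / 100
= 198 / 100
= 1.98

1.98


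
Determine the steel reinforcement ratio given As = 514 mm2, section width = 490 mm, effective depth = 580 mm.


rho = As / (b * d)
= 514 / (490 * 580)
= 0.0018

0.0018


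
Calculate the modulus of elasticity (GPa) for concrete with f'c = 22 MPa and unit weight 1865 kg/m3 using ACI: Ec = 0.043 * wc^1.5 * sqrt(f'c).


Ec = 0.043 * 1865^1.5 * sqrt(22) / 1000
= 16.24 GPa

16.24


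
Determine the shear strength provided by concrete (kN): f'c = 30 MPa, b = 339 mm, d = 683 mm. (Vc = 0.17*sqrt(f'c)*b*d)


Vc = 0.17 * sqrt(30) * 339 * 683 / 1000
= 215.59 kN

215.59


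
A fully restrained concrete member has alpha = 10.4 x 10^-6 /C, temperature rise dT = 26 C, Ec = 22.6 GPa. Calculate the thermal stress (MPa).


sigma = alpha * dT * Ec
= 10.4e-6 * 26 * 22.6 * 1000
= 6.111 MPa

6.111


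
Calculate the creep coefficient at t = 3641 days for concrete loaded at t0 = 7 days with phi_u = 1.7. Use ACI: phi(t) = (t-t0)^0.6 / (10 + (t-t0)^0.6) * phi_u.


dt = 3641 - 7 = 3634
phi = 3634^0.6 / (10 + 3634^0.6) * 1.7
= 1.584

1.584


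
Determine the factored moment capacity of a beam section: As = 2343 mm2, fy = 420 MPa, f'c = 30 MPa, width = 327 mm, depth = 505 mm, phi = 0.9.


a = As * fy / (0.85 * f'c * b)
= 2343 * 420 / (0.85 * 30 * 327)
= 118.014 mm
Mn = As * fy * (d - a/2) / 10^6
= 438.8839 kN-m
phi*Mn = 0.9 * 438.8839 = 395.0 kN-m

395.0


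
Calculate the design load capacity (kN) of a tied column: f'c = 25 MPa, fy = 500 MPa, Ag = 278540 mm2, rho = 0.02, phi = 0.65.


Ast = rho * Ag = 0.02 * 278540 = 5570.8 mm2
phi*Pn = 0.65 * 0.80 * (0.85 * 25 * (278540 - 5570.8) + 500 * 5570.8) / 1000
= 4464.72 kN

4464.72


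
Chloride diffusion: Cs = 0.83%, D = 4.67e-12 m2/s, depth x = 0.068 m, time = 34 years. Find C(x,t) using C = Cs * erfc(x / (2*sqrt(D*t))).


t_seconds = 34 * 365.25 * 24 * 3600 = 1072958400.0 s
arg = 0.068 / (2 * sqrt(4.67e-12 * 1072958400.0))
= 0.4803
erfc(0.4803) = 0.497
C = 0.83 * 0.497 = 0.4125%

0.4125


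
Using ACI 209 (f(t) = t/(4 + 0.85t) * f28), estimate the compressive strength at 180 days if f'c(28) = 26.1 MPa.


f(180) = 180 / (4 + 0.85 * 180) * 26.1
= 180 / 157.0 * 26.1
= 29.92 MPa

29.92


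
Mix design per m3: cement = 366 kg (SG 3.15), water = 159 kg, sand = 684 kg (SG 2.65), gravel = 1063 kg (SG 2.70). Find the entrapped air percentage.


Vol cement = 366 / (3.15 * 1000) = 0.11619 m3
Vol water = 159 / 1000 = 0.159 m3
Vol sand = 684 / (2.65 * 1000) = 0.258113 m3
Vol gravel = 1063 / (2.70 * 1000) = 0.393704 m3
Total solid + water volume = 0.927007 m3
Air = (1 - 0.927007) * 100 = 7.3%

7.3


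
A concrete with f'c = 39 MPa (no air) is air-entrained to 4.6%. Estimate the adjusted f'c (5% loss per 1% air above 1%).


Strength loss = (4.6 - 1) * 5 = 18.0%
f'c = 39 * (1 - 18.0/100)
= 31.98 MPa

31.98


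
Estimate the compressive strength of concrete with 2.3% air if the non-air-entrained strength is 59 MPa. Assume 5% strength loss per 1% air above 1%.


Strength loss = (2.3 - 1) * 5 = 6.5%
f'c = 59 * (1 - 6.5/100)
= 55.17 MPa

55.17


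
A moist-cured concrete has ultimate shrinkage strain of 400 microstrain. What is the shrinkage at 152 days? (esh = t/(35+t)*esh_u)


esh(152) = 152 / (35 + 152) * 400
= 152 / 187 * 400
= 325.1 microstrain

325.1


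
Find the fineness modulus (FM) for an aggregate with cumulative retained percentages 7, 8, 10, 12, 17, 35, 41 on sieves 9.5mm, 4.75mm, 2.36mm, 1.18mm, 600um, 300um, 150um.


FM = sum(cumulative % retained) / 100
= 130 / 100
= 1.3

1.3


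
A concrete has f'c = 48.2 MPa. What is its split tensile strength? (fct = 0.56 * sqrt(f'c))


fct = 0.56 * sqrt(48.2)
= 0.56 * 6.943
= 3.888 MPa

3.888


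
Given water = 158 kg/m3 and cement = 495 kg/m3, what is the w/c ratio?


w/c = water / cement
w/c = 158 / 495 = 0.319

0.319


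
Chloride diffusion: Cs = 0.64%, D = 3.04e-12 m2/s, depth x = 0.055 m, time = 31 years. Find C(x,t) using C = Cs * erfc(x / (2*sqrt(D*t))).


t_seconds = 31 * 365.25 * 24 * 3600 = 978285600.0 s
arg = 0.055 / (2 * sqrt(3.04e-12 * 978285600.0))
= 0.5043
erfc(0.5043) = 0.4758
C = 0.64 * 0.4758 = 0.3045%

0.3045


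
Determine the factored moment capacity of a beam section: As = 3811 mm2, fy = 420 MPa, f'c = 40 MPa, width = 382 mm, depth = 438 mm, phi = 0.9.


a = As * fy / (0.85 * f'c * b)
= 3811 * 420 / (0.85 * 40 * 382)
= 123.2384 mm
Mn = As * fy * (d - a/2) / 10^6
= 602.4427 kN-m
phi*Mn = 0.9 * 602.4427 = 542.2 kN-m

542.2


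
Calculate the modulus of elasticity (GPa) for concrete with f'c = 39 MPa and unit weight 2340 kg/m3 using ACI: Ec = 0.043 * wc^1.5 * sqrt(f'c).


Ec = 0.043 * 2340^1.5 * sqrt(39) / 1000
= 30.4 GPa

30.4


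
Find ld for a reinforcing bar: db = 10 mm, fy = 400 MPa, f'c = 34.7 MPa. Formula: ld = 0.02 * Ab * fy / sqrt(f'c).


Ab = pi * 10^2 / 4 = 78.54 mm2
ld = 0.02 * 78.54 * 400 / sqrt(34.7)
= 106.7 mm

106.7


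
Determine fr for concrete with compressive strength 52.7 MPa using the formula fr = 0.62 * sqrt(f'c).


fr = 0.62 * sqrt(52.7)
= 4.501 MPa

4.501


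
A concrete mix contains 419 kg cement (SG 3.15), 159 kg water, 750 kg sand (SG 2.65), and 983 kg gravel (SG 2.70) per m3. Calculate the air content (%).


Vol cement = 419 / (3.15 * 1000) = 0.133016 m3
Vol water = 159 / 1000 = 0.159 m3
Vol sand = 750 / (2.65 * 1000) = 0.283019 m3
Vol gravel = 983 / (2.70 * 1000) = 0.364074 m3
Total solid + water volume = 0.939109 m3
Air = (1 - 0.939109) * 100 = 6.09%

6.09


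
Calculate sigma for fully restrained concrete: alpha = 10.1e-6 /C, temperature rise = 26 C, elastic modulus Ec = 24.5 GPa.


sigma = alpha * dT * Ec
= 10.1e-6 * 26 * 24.5 * 1000
= 6.434 MPa

6.434


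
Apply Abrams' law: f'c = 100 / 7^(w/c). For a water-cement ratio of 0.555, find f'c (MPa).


f'c = 100 / 7^0.555
= 100 / 2.945
= 33.96 MPa

33.96


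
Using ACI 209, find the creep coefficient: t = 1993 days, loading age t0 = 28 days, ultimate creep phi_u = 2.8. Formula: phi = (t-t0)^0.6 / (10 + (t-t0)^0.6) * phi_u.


dt = 1993 - 28 = 1965
phi = 1965^0.6 / (10 + 1965^0.6) * 2.8
= 2.532

2.532


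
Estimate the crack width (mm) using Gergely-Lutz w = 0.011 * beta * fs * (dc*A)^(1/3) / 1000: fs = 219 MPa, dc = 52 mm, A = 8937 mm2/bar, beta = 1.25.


w = 0.011 * beta * fs * (dc * A)^(1/3) / 1000
= 0.011 * 1.25 * 219 * (52 * 8937)^(1/3) / 1000
= 0.233 mm

0.233


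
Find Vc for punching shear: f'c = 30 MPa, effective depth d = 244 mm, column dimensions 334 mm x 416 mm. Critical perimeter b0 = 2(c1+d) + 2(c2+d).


b0 = 2*(334 + 244) + 2*(416 + 244) = 2476 mm
Vc = 0.33 * sqrt(30) * 2476 * 244 / 1000
= 1091.98 kN

1091.98


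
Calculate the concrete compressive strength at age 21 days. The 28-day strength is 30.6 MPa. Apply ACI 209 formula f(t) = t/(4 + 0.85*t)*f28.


f(21) = 21 / (4 + 0.85 * 21) * 30.6
= 21 / 21.85 * 30.6
= 29.41 MPa

29.41


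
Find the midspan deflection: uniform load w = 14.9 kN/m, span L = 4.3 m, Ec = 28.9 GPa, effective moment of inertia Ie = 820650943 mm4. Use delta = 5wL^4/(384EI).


Convert: L = 4.3 m = 4300 mm, Ec = 28.9 GPa = 28900 MPa
delta = 5 * 14.9 * 4300^4 / (384 * 28900 * 820650943)
= 2.8 mm

2.8


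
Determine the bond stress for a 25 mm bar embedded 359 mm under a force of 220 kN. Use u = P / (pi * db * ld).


u = P / (pi * db * ld)
= 220 * 1000 / (pi * 25 * 359)
= 7.803 MPa

7.803


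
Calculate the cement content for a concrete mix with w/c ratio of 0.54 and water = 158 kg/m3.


Cement = water / (w/c)
= 158 / 0.54
= 292.6 kg/m3

292.6


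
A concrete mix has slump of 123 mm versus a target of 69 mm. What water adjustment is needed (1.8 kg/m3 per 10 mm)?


Difference = 69 - 123 = -54 mm
Water adjustment = -54 * 1.8 / 10 = -9.7 kg/m3

-9.7


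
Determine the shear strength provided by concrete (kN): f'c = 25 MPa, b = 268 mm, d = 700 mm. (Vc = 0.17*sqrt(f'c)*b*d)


Vc = 0.17 * sqrt(25) * 268 * 700 / 1000
= 159.46 kN

159.46
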